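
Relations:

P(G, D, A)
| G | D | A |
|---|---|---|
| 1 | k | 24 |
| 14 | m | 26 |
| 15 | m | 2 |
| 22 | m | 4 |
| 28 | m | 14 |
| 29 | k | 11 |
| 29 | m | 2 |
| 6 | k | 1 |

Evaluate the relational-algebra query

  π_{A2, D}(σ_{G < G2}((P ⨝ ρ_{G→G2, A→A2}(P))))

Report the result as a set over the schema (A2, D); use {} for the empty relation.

ρ[G→G2, A→A2]: schema becomes (G2, D, A2); tuples unchanged.
P ⋈ ρ_{G→G2, A→A2}(P) (natural join on D): {(1, k, 24, 1, 24), (1, k, 24, 29, 11), (1, k, 24, 6, 1), (14, m, 26, 14, 26), (14, m, 26, 15, 2), (14, m, 26, 22, 4), (14, m, 26, 28, 14), (14, m, 26, 29, 2), (15, m, 2, 14, 26), (15, m, 2, 15, 2), (15, m, 2, 22, 4), (15, m, 2, 28, 14), (15, m, 2, 29, 2), (22, m, 4, 14, 26), (22, m, 4, 15, 2), (22, m, 4, 22, 4), (22, m, 4, 28, 14), (22, m, 4, 29, 2), (28, m, 14, 14, 26), (28, m, 14, 15, 2), (28, m, 14, 22, 4), (28, m, 14, 28, 14), (28, m, 14, 29, 2), (29, k, 11, 1, 24), (29, k, 11, 29, 11), (29, k, 11, 6, 1), (29, m, 2, 14, 26), (29, m, 2, 15, 2), (29, m, 2, 22, 4), (29, m, 2, 28, 14), (29, m, 2, 29, 2), (6, k, 1, 1, 24), (6, k, 1, 29, 11), (6, k, 1, 6, 1)}
Filtering on G < G2 leaves {(1, k, 24, 29, 11), (1, k, 24, 6, 1), (14, m, 26, 15, 2), (14, m, 26, 22, 4), (14, m, 26, 28, 14), (14, m, 26, 29, 2), (15, m, 2, 22, 4), (15, m, 2, 28, 14), (15, m, 2, 29, 2), (22, m, 4, 28, 14), (22, m, 4, 29, 2), (28, m, 14, 29, 2), (6, k, 1, 29, 11)}.
π_{A2, D} gives {(1, k), (11, k), (14, m), (2, m), (4, m)} (8 duplicate(s) eliminated).

{(1, k), (11, k), (14, m), (2, m), (4, m)}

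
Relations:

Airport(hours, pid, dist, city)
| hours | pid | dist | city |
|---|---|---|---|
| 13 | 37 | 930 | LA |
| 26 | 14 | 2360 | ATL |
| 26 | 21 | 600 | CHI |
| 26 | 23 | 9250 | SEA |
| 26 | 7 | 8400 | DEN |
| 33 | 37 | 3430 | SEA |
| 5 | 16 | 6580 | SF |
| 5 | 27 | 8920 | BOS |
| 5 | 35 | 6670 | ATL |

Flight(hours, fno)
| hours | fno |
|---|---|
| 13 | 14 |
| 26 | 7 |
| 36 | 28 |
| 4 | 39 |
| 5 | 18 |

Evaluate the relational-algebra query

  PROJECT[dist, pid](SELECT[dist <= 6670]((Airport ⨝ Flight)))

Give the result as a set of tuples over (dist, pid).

{(2360, 14), (600, 21), (6580, 16), (6670, 35), (930, 37)}

Joining Airport and Flight on hours yields {(13, 37, 930, LA, 14), (26, 14, 2360, ATL, 7), (26, 21, 600, CHI, 7), (26, 23, 9250, SEA, 7), (26, 7, 8400, DEN, 7), (5, 16, 6580, SF, 18), (5, 27, 8920, BOS, 18), (5, 35, 6670, ATL, 18)}.
σ[dist <= 6670]: keep tuples satisfying dist <= 6670 → {(13, 37, 930, LA, 14), (26, 14, 2360, ATL, 7), (26, 21, 600, CHI, 7), (5, 16, 6580, SF, 18), (5, 35, 6670, ATL, 18)}
π_{dist, pid} gives {(2360, 14), (600, 21), (6580, 16), (6670, 35), (930, 37)}.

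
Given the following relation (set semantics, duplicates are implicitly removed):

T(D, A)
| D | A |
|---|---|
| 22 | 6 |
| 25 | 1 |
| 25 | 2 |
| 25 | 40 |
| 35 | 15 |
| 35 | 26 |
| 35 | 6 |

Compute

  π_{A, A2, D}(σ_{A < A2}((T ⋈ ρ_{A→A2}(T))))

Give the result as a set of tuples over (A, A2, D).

ρ[A→A2]: schema becomes (D, A2); tuples unchanged.
T ⋈ ρ_{A→A2}(T) (natural join on D): {(22, 6, 6), (25, 1, 1), (25, 1, 2), (25, 1, 40), (25, 2, 1), (25, 2, 2), (25, 2, 40), (25, 40, 1), (25, 40, 2), (25, 40, 40), (35, 15, 15), (35, 15, 26), (35, 15, 6), (35, 26, 15), (35, 26, 26), (35, 26, 6), (35, 6, 15), (35, 6, 26), (35, 6, 6)}
Selection A < A2: {(25, 1, 2), (25, 1, 40), (25, 2, 40), (35, 15, 26), (35, 6, 15), (35, 6, 26)}
π_{A, A2, D} gives {(1, 2, 25), (1, 40, 25), (15, 26, 35), (2, 40, 25), (6, 15, 35), (6, 26, 35)}.

{(1, 2, 25), (1, 40, 25), (15, 26, 35), (2, 40, 25), (6, 15, 35), (6, 26, 35)}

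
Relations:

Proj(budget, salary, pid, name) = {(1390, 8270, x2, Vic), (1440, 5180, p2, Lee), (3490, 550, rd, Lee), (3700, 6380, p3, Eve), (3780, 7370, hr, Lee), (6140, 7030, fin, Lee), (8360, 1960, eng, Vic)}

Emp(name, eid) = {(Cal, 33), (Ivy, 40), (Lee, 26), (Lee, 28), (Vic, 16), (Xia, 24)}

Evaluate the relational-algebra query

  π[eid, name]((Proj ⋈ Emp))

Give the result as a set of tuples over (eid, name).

Joining Proj and Emp on name yields {(1390, 8270, x2, Vic, 16), (1440, 5180, p2, Lee, 26), (1440, 5180, p2, Lee, 28), (3490, 550, rd, Lee, 26), (3490, 550, rd, Lee, 28), (3780, 7370, hr, Lee, 26), (3780, 7370, hr, Lee, 28), (6140, 7030, fin, Lee, 26), (6140, 7030, fin, Lee, 28), (8360, 1960, eng, Vic, 16)}.
Projecting to eid, name (7 duplicate(s) eliminated): {(16, Vic), (26, Lee), (28, Lee)}

{(16, Vic), (26, Lee), (28, Lee)}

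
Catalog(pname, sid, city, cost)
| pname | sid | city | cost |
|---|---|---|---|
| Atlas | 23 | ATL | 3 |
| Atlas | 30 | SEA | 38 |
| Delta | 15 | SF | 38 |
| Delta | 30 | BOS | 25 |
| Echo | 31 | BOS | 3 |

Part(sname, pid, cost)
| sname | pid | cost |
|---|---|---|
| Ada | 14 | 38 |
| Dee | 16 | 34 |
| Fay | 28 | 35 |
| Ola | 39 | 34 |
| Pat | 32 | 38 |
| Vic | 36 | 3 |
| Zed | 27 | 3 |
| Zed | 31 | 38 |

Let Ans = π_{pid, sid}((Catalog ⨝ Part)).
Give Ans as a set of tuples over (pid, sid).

Catalog ⋈ Part (natural join on cost): {(Atlas, 23, ATL, 3, Vic, 36), (Atlas, 23, ATL, 3, Zed, 27), (Atlas, 30, SEA, 38, Ada, 14), (Atlas, 30, SEA, 38, Pat, 32), (Atlas, 30, SEA, 38, Zed, 31), (Delta, 15, SF, 38, Ada, 14), (Delta, 15, SF, 38, Pat, 32), (Delta, 15, SF, 38, Zed, 31), (Echo, 31, BOS, 3, Vic, 36), (Echo, 31, BOS, 3, Zed, 27)}
π[pid, sid]: project onto (pid, sid) → {(14, 15), (14, 30), (27, 23), (27, 31), (31, 15), (31, 30), (32, 15), (32, 30), (36, 23), (36, 31)}

{(14, 15), (14, 30), (27, 23), (27, 31), (31, 15), (31, 30), (32, 15), (32, 30), (36, 23), (36, 31)}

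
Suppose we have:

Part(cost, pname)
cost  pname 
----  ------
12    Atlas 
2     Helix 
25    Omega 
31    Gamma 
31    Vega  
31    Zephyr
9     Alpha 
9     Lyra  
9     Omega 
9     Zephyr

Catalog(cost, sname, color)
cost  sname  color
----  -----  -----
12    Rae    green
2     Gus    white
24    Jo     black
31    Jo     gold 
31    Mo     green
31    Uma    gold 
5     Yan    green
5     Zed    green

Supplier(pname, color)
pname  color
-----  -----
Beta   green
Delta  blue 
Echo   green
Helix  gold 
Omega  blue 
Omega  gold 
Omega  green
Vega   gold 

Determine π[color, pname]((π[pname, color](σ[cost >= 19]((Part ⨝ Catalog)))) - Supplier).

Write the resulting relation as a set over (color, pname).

{(gold, Gamma), (gold, Zephyr), (green, Gamma), (green, Vega), (green, Zephyr)}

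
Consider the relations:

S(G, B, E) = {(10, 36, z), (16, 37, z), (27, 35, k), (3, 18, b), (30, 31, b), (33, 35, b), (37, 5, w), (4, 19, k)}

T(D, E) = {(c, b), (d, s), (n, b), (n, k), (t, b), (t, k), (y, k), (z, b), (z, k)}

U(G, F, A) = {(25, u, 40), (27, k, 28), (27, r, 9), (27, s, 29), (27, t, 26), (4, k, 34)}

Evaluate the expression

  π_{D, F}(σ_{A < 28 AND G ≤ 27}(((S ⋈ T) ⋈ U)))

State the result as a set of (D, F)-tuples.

{(n, r), (n, t), (t, r), (t, t), (y, r), (y, t), (z, r), (z, t)}

Natural join on E: {(27, 35, k, n), (27, 35, k, t), (27, 35, k, y), (27, 35, k, z), (3, 18, b, c), (3, 18, b, n), (3, 18, b, t), (3, 18, b, z), (30, 31, b, c), (30, 31, b, n), (30, 31, b, t), (30, 31, b, z), (33, 35, b, c), (33, 35, b, n), (33, 35, b, t), (33, 35, b, z), (4, 19, k, n), (4, 19, k, t), (4, 19, k, y), (4, 19, k, z)}
Natural join on G: {(27, 35, k, n, k, 28), (27, 35, k, n, r, 9), (27, 35, k, n, s, 29), (27, 35, k, n, t, 26), (27, 35, k, t, k, 28), (27, 35, k, t, r, 9), (27, 35, k, t, s, 29), (27, 35, k, t, t, 26), (27, 35, k, y, k, 28), (27, 35, k, y, r, 9), (27, 35, k, y, s, 29), (27, 35, k, y, t, 26), (27, 35, k, z, k, 28), (27, 35, k, z, r, 9), (27, 35, k, z, s, 29), (27, 35, k, z, t, 26), (4, 19, k, n, k, 34), (4, 19, k, t, k, 34), (4, 19, k, y, k, 34), (4, 19, k, z, k, 34)}
Filtering on A < 28 AND G ≤ 27 leaves {(27, 35, k, n, r, 9), (27, 35, k, n, t, 26), (27, 35, k, t, r, 9), (27, 35, k, t, t, 26), (27, 35, k, y, r, 9), (27, 35, k, y, t, 26), (27, 35, k, z, r, 9), (27, 35, k, z, t, 26)}.
Projecting to D, F: {(n, r), (n, t), (t, r), (t, t), (y, r), (y, t), (z, r), (z, t)}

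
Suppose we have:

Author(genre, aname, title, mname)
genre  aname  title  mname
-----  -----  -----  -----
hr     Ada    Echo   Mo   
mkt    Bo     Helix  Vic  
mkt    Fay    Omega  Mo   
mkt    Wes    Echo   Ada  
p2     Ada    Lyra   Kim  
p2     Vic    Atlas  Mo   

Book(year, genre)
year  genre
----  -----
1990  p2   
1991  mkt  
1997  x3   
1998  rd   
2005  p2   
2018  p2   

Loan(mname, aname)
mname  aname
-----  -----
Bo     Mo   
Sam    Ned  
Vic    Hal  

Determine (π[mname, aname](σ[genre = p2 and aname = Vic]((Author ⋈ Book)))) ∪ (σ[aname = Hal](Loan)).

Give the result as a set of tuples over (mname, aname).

Joining Author and Book on genre yields {(mkt, Bo, Helix, Vic, 1991), (mkt, Fay, Omega, Mo, 1991), (mkt, Wes, Echo, Ada, 1991), (p2, Ada, Lyra, Kim, 1990), (p2, Ada, Lyra, Kim, 2005), (p2, Ada, Lyra, Kim, 2018), (p2, Vic, Atlas, Mo, 1990), (p2, Vic, Atlas, Mo, 2005), (p2, Vic, Atlas, Mo, 2018)}.
σ[genre = p2 and aname = Vic]: keep tuples satisfying genre = p2 and aname = Vic → {(p2, Vic, Atlas, Mo, 1990), (p2, Vic, Atlas, Mo, 2005), (p2, Vic, Atlas, Mo, 2018)}
Keep only column(s) mname, aname (2 duplicate(s) eliminated): {(Mo, Vic)}
σ[aname = Hal]: keep tuples satisfying aname = Hal → {(Vic, Hal)}
Union: {(Mo, Vic)} with {(Vic, Hal)} → {(Mo, Vic), (Vic, Hal)}

{(Mo, Vic), (Vic, Hal)}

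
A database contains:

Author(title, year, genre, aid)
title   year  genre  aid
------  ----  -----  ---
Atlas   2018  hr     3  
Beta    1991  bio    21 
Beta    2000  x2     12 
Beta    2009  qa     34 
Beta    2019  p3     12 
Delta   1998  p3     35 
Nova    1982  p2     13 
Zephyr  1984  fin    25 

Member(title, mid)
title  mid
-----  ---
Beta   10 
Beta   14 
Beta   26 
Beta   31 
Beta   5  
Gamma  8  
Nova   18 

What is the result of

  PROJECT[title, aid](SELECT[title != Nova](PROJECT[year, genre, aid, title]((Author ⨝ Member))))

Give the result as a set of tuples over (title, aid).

Joining Author and Member on title yields {(Beta, 1991, bio, 21, 10), (Beta, 1991, bio, 21, 14), (Beta, 1991, bio, 21, 26), (Beta, 1991, bio, 21, 31), (Beta, 1991, bio, 21, 5), (Beta, 2000, x2, 12, 10), (Beta, 2000, x2, 12, 14), (Beta, 2000, x2, 12, 26), (Beta, 2000, x2, 12, 31), (Beta, 2000, x2, 12, 5), (Beta, 2009, qa, 34, 10), (Beta, 2009, qa, 34, 14), (Beta, 2009, qa, 34, 26), (Beta, 2009, qa, 34, 31), (Beta, 2009, qa, 34, 5), (Beta, 2019, p3, 12, 10), (Beta, 2019, p3, 12, 14), (Beta, 2019, p3, 12, 26), (Beta, 2019, p3, 12, 31), (Beta, 2019, p3, 12, 5), (Nova, 1982, p2, 13, 18)}.
π[year, genre, aid, title]: project onto (year, genre, aid, title) (16 duplicate(s) eliminated) → {(1982, p2, 13, Nova), (1991, bio, 21, Beta), (2000, x2, 12, Beta), (2009, qa, 34, Beta), (2019, p3, 12, Beta)}
Selection title != Nova: {(1991, bio, 21, Beta), (2000, x2, 12, Beta), (2009, qa, 34, Beta), (2019, p3, 12, Beta)}
π[title, aid]: project onto (title, aid) (1 duplicate(s) eliminated) → {(Beta, 12), (Beta, 21), (Beta, 34)}

{(Beta, 12), (Beta, 21), (Beta, 34)}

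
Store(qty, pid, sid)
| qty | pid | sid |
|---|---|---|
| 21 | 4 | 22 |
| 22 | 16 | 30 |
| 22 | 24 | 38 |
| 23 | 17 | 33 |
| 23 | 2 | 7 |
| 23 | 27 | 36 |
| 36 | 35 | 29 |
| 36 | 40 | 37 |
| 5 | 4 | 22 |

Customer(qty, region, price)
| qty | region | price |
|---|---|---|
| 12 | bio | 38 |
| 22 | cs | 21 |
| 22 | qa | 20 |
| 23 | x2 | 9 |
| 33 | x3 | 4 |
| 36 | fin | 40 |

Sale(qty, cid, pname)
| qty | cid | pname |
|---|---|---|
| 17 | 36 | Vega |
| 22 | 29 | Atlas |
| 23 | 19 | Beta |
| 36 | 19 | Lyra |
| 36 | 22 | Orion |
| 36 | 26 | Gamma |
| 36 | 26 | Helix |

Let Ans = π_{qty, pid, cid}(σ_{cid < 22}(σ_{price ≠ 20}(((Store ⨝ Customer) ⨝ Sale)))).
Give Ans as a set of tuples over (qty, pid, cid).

Store ⋈ Customer (natural join on qty): {(22, 16, 30, cs, 21), (22, 16, 30, qa, 20), (22, 24, 38, cs, 21), (22, 24, 38, qa, 20), (23, 17, 33, x2, 9), (23, 2, 7, x2, 9), (23, 27, 36, x2, 9), (36, 35, 29, fin, 40), (36, 40, 37, fin, 40)}
(Store ⨝ Customer) ⋈ Sale (natural join on qty): {(22, 16, 30, cs, 21, 29, Atlas), (22, 16, 30, qa, 20, 29, Atlas), (22, 24, 38, cs, 21, 29, Atlas), (22, 24, 38, qa, 20, 29, Atlas), (23, 17, 33, x2, 9, 19, Beta), (23, 2, 7, x2, 9, 19, Beta), (23, 27, 36, x2, 9, 19, Beta), (36, 35, 29, fin, 40, 19, Lyra), (36, 35, 29, fin, 40, 22, Orion), (36, 35, 29, fin, 40, 26, Gamma), (36, 35, 29, fin, 40, 26, Helix), (36, 40, 37, fin, 40, 19, Lyra), (36, 40, 37, fin, 40, 22, Orion), (36, 40, 37, fin, 40, 26, Gamma), (36, 40, 37, fin, 40, 26, Helix)}
Filtering on price ≠ 20 leaves {(22, 16, 30, cs, 21, 29, Atlas), (22, 24, 38, cs, 21, 29, Atlas), (23, 17, 33, x2, 9, 19, Beta), (23, 2, 7, x2, 9, 19, Beta), (23, 27, 36, x2, 9, 19, Beta), (36, 35, 29, fin, 40, 19, Lyra), (36, 35, 29, fin, 40, 22, Orion), (36, 35, 29, fin, 40, 26, Gamma), (36, 35, 29, fin, 40, 26, Helix), (36, 40, 37, fin, 40, 19, Lyra), (36, 40, 37, fin, 40, 22, Orion), (36, 40, 37, fin, 40, 26, Gamma), (36, 40, 37, fin, 40, 26, Helix)}.
Filtering on cid < 22 leaves {(23, 17, 33, x2, 9, 19, Beta), (23, 2, 7, x2, 9, 19, Beta), (23, 27, 36, x2, 9, 19, Beta), (36, 35, 29, fin, 40, 19, Lyra), (36, 40, 37, fin, 40, 19, Lyra)}.
Keep only column(s) qty, pid, cid: {(23, 17, 19), (23, 2, 19), (23, 27, 19), (36, 35, 19), (36, 40, 19)}

{(23, 17, 19), (23, 2, 19), (23, 27, 19), (36, 35, 19), (36, 40, 19)}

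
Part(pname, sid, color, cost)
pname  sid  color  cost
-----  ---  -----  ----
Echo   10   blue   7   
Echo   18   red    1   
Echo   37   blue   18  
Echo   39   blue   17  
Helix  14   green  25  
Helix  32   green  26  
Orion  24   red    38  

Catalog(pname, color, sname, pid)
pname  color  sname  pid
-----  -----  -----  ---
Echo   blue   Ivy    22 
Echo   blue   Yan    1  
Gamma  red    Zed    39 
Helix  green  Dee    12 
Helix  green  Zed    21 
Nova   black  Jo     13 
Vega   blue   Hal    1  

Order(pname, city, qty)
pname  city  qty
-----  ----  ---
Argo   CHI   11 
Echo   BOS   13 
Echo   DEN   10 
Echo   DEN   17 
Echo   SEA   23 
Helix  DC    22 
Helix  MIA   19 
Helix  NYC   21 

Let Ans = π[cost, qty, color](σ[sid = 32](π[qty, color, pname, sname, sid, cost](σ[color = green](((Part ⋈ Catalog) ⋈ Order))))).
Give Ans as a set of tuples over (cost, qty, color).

Natural join on pname, color: {(Echo, 10, blue, 7, Ivy, 22), (Echo, 10, blue, 7, Yan, 1), (Echo, 37, blue, 18, Ivy, 22), (Echo, 37, blue, 18, Yan, 1), (Echo, 39, blue, 17, Ivy, 22), (Echo, 39, blue, 17, Yan, 1), (Helix, 14, green, 25, Dee, 12), (Helix, 14, green, 25, Zed, 21), (Helix, 32, green, 26, Dee, 12), (Helix, 32, green, 26, Zed, 21)}
Natural join on pname: {(Echo, 10, blue, 7, Ivy, 22, BOS, 13), (Echo, 10, blue, 7, Ivy, 22, DEN, 10), (Echo, 10, blue, 7, Ivy, 22, DEN, 17), (Echo, 10, blue, 7, Ivy, 22, SEA, 23), (Echo, 10, blue, 7, Yan, 1, BOS, 13), (Echo, 10, blue, 7, Yan, 1, DEN, 10), (Echo, 10, blue, 7, Yan, 1, DEN, 17), (Echo, 10, blue, 7, Yan, 1, SEA, 23), (Echo, 37, blue, 18, Ivy, 22, BOS, 13), (Echo, 37, blue, 18, Ivy, 22, DEN, 10), (Echo, 37, blue, 18, Ivy, 22, DEN, 17), (Echo, 37, blue, 18, Ivy, 22, SEA, 23), (Echo, 37, blue, 18, Yan, 1, BOS, 13), (Echo, 37, blue, 18, Yan, 1, DEN, 10), (Echo, 37, blue, 18, Yan, 1, DEN, 17), (Echo, 37, blue, 18, Yan, 1, SEA, 23), (Echo, 39, blue, 17, Ivy, 22, BOS, 13), (Echo, 39, blue, 17, Ivy, 22, DEN, 10), (Echo, 39, blue, 17, Ivy, 22, DEN, 17), (Echo, 39, blue, 17, Ivy, 22, SEA, 23), (Echo, 39, blue, 17, Yan, 1, BOS, 13), (Echo, 39, blue, 17, Yan, 1, DEN, 10), (Echo, 39, blue, 17, Yan, 1, DEN, 17), (Echo, 39, blue, 17, Yan, 1, SEA, 23), (Helix, 14, green, 25, Dee, 12, DC, 22), (Helix, 14, green, 25, Dee, 12, MIA, 19), (Helix, 14, green, 25, Dee, 12, NYC, 21), (Helix, 14, green, 25, Zed, 21, DC, 22), (Helix, 14, green, 25, Zed, 21, MIA, 19), (Helix, 14, green, 25, Zed, 21, NYC, 21), (Helix, 32, green, 26, Dee, 12, DC, 22), (Helix, 32, green, 26, Dee, 12, MIA, 19), (Helix, 32, green, 26, Dee, 12, NYC, 21), (Helix, 32, green, 26, Zed, 21, DC, 22), (Helix, 32, green, 26, Zed, 21, MIA, 19), (Helix, 32, green, 26, Zed, 21, NYC, 21)}
σ[color = green]: keep tuples satisfying color = green → {(Helix, 14, green, 25, Dee, 12, DC, 22), (Helix, 14, green, 25, Dee, 12, MIA, 19), (Helix, 14, green, 25, Dee, 12, NYC, 21), (Helix, 14, green, 25, Zed, 21, DC, 22), (Helix, 14, green, 25, Zed, 21, MIA, 19), (Helix, 14, green, 25, Zed, 21, NYC, 21), (Helix, 32, green, 26, Dee, 12, DC, 22), (Helix, 32, green, 26, Dee, 12, MIA, 19), (Helix, 32, green, 26, Dee, 12, NYC, 21), (Helix, 32, green, 26, Zed, 21, DC, 22), (Helix, 32, green, 26, Zed, 21, MIA, 19), (Helix, 32, green, 26, Zed, 21, NYC, 21)}
π_{qty, color, pname, sname, sid, cost} gives {(19, green, Helix, Dee, 14, 25), (19, green, Helix, Dee, 32, 26), (19, green, Helix, Zed, 14, 25), (19, green, Helix, Zed, 32, 26), (21, green, Helix, Dee, 14, 25), (21, green, Helix, Dee, 32, 26), (21, green, Helix, Zed, 14, 25), (21, green, Helix, Zed, 32, 26), (22, green, Helix, Dee, 14, 25), (22, green, Helix, Dee, 32, 26), (22, green, Helix, Zed, 14, 25), (22, green, Helix, Zed, 32, 26)}.
σ[sid = 32]: keep tuples satisfying sid = 32 → {(19, green, Helix, Dee, 32, 26), (19, green, Helix, Zed, 32, 26), (21, green, Helix, Dee, 32, 26), (21, green, Helix, Zed, 32, 26), (22, green, Helix, Dee, 32, 26), (22, green, Helix, Zed, 32, 26)}
π_{cost, qty, color} gives {(26, 19, green), (26, 21, green), (26, 22, green)} (3 duplicate(s) eliminated).

{(26, 19, green), (26, 21, green), (26, 22, green)}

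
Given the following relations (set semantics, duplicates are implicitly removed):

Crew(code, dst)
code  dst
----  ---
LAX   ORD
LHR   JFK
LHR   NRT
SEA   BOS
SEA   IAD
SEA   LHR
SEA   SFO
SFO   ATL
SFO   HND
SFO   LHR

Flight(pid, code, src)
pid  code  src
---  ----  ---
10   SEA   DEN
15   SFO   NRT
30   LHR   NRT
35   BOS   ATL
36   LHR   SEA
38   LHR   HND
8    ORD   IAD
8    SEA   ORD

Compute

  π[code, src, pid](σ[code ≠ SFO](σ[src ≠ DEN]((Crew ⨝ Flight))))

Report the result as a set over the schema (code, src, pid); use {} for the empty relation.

Joining Crew and Flight on code yields {(LHR, JFK, 30, NRT), (LHR, JFK, 36, SEA), (LHR, JFK, 38, HND), (LHR, NRT, 30, NRT), (LHR, NRT, 36, SEA), (LHR, NRT, 38, HND), (SEA, BOS, 10, DEN), (SEA, BOS, 8, ORD), (SEA, IAD, 10, DEN), (SEA, IAD, 8, ORD), (SEA, LHR, 10, DEN), (SEA, LHR, 8, ORD), (SEA, SFO, 10, DEN), (SEA, SFO, 8, ORD), (SFO, ATL, 15, NRT), (SFO, HND, 15, NRT), (SFO, LHR, 15, NRT)}.
Filtering on src ≠ DEN leaves {(LHR, JFK, 30, NRT), (LHR, JFK, 36, SEA), (LHR, JFK, 38, HND), (LHR, NRT, 30, NRT), (LHR, NRT, 36, SEA), (LHR, NRT, 38, HND), (SEA, BOS, 8, ORD), (SEA, IAD, 8, ORD), (SEA, LHR, 8, ORD), (SEA, SFO, 8, ORD), (SFO, ATL, 15, NRT), (SFO, HND, 15, NRT), (SFO, LHR, 15, NRT)}.
Filtering on code ≠ SFO leaves {(LHR, JFK, 30, NRT), (LHR, JFK, 36, SEA), (LHR, JFK, 38, HND), (LHR, NRT, 30, NRT), (LHR, NRT, 36, SEA), (LHR, NRT, 38, HND), (SEA, BOS, 8, ORD), (SEA, IAD, 8, ORD), (SEA, LHR, 8, ORD), (SEA, SFO, 8, ORD)}.
π[code, src, pid]: project onto (code, src, pid) (6 duplicate(s) eliminated) → {(LHR, HND, 38), (LHR, NRT, 30), (LHR, SEA, 36), (SEA, ORD, 8)}

{(LHR, HND, 38), (LHR, NRT, 30), (LHR, SEA, 36), (SEA, ORD, 8)}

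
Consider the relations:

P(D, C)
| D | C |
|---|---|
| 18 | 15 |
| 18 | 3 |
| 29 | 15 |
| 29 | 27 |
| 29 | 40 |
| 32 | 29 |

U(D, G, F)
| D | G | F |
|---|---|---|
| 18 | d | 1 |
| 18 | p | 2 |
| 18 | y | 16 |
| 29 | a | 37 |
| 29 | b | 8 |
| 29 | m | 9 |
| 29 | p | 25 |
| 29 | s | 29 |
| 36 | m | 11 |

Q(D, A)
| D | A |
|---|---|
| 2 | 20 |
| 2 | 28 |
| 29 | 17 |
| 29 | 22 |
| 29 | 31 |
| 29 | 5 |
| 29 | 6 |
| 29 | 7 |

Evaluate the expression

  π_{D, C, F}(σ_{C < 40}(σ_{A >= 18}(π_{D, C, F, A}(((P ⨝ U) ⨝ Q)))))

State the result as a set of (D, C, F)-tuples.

{(29, 15, 25), (29, 15, 29), (29, 15, 37), (29, 15, 8), (29, 15, 9), (29, 27, 25), (29, 27, 29), (29, 27, 37), (29, 27, 8), (29, 27, 9)}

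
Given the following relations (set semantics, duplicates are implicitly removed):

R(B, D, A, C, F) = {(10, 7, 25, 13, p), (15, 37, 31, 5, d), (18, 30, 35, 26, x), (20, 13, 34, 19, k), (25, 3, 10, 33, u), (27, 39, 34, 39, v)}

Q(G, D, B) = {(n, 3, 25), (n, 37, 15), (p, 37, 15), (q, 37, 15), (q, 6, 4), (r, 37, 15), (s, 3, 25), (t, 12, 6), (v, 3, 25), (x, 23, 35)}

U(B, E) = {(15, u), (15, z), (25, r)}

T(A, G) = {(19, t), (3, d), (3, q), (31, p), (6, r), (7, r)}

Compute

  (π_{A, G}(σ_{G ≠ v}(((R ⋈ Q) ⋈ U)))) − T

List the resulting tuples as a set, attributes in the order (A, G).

R ⋈ Q (natural join on B, D): {(15, 37, 31, 5, d, n), (15, 37, 31, 5, d, p), (15, 37, 31, 5, d, q), (15, 37, 31, 5, d, r), (25, 3, 10, 33, u, n), (25, 3, 10, 33, u, s), (25, 3, 10, 33, u, v)}
(R ⋈ Q) ⋈ U (natural join on B): {(15, 37, 31, 5, d, n, u), (15, 37, 31, 5, d, n, z), (15, 37, 31, 5, d, p, u), (15, 37, 31, 5, d, p, z), (15, 37, 31, 5, d, q, u), (15, 37, 31, 5, d, q, z), (15, 37, 31, 5, d, r, u), (15, 37, 31, 5, d, r, z), (25, 3, 10, 33, u, n, r), (25, 3, 10, 33, u, s, r), (25, 3, 10, 33, u, v, r)}
Selection G ≠ v: {(15, 37, 31, 5, d, n, u), (15, 37, 31, 5, d, n, z), (15, 37, 31, 5, d, p, u), (15, 37, 31, 5, d, p, z), (15, 37, 31, 5, d, q, u), (15, 37, 31, 5, d, q, z), (15, 37, 31, 5, d, r, u), (15, 37, 31, 5, d, r, z), (25, 3, 10, 33, u, n, r), (25, 3, 10, 33, u, s, r)}
π[A, G]: project onto (A, G) (4 duplicate(s) eliminated) → {(10, n), (10, s), (31, n), (31, p), (31, q), (31, r)}
Taking the difference: {(10, n), (10, s), (31, n), (31, q), (31, r)}

{(10, n), (10, s), (31, n), (31, q), (31, r)}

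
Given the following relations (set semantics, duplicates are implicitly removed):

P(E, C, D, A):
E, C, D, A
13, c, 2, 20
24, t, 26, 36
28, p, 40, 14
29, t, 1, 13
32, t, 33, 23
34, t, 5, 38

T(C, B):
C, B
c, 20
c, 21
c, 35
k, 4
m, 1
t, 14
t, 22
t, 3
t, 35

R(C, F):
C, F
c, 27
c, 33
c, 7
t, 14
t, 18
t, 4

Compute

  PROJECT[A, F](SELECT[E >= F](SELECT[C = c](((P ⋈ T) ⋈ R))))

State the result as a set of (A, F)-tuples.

P ⋈ T (natural join on C): {(13, c, 2, 20, 20), (13, c, 2, 20, 21), (13, c, 2, 20, 35), (24, t, 26, 36, 14), (24, t, 26, 36, 22), (24, t, 26, 36, 3), (24, t, 26, 36, 35), (29, t, 1, 13, 14), (29, t, 1, 13, 22), (29, t, 1, 13, 3), (29, t, 1, 13, 35), (32, t, 33, 23, 14), (32, t, 33, 23, 22), (32, t, 33, 23, 3), (32, t, 33, 23, 35), (34, t, 5, 38, 14), (34, t, 5, 38, 22), (34, t, 5, 38, 3), (34, t, 5, 38, 35)}
(P ⋈ T) ⋈ R (natural join on C): {(13, c, 2, 20, 20, 27), (13, c, 2, 20, 20, 33), (13, c, 2, 20, 20, 7), (13, c, 2, 20, 21, 27), (13, c, 2, 20, 21, 33), (13, c, 2, 20, 21, 7), (13, c, 2, 20, 35, 27), (13, c, 2, 20, 35, 33), (13, c, 2, 20, 35, 7), (24, t, 26, 36, 14, 14), (24, t, 26, 36, 14, 18), (24, t, 26, 36, 14, 4), (24, t, 26, 36, 22, 14), (24, t, 26, 36, 22, 18), (24, t, 26, 36, 22, 4), (24, t, 26, 36, 3, 14), (24, t, 26, 36, 3, 18), (24, t, 26, 36, 3, 4), (24, t, 26, 36, 35, 14), (24, t, 26, 36, 35, 18), (24, t, 26, 36, 35, 4), (29, t, 1, 13, 14, 14), (29, t, 1, 13, 14, 18), (29, t, 1, 13, 14, 4), (29, t, 1, 13, 22, 14), (29, t, 1, 13, 22, 18), (29, t, 1, 13, 22, 4), (29, t, 1, 13, 3, 14), (29, t, 1, 13, 3, 18), (29, t, 1, 13, 3, 4), (29, t, 1, 13, 35, 14), (29, t, 1, 13, 35, 18), (29, t, 1, 13, 35, 4), (32, t, 33, 23, 14, 14), (32, t, 33, 23, 14, 18), (32, t, 33, 23, 14, 4), (32, t, 33, 23, 22, 14), (32, t, 33, 23, 22, 18), (32, t, 33, 23, 22, 4), (32, t, 33, 23, 3, 14), (32, t, 33, 23, 3, 18), (32, t, 33, 23, 3, 4), (32, t, 33, 23, 35, 14), (32, t, 33, 23, 35, 18), (32, t, 33, 23, 35, 4), (34, t, 5, 38, 14, 14), (34, t, 5, 38, 14, 18), (34, t, 5, 38, 14, 4), (34, t, 5, 38, 22, 14), (34, t, 5, 38, 22, 18), (34, t, 5, 38, 22, 4), (34, t, 5, 38, 3, 14), (34, t, 5, 38, 3, 18), (34, t, 5, 38, 3, 4), (34, t, 5, 38, 35, 14), (34, t, 5, 38, 35, 18), (34, t, 5, 38, 35, 4)}
Selection C = c: {(13, c, 2, 20, 20, 27), (13, c, 2, 20, 20, 33), (13, c, 2, 20, 20, 7), (13, c, 2, 20, 21, 27), (13, c, 2, 20, 21, 33), (13, c, 2, 20, 21, 7), (13, c, 2, 20, 35, 27), (13, c, 2, 20, 35, 33), (13, c, 2, 20, 35, 7)}
Selection E >= F: {(13, c, 2, 20, 20, 7), (13, c, 2, 20, 21, 7), (13, c, 2, 20, 35, 7)}
Keep only column(s) A, F (2 duplicate(s) eliminated): {(20, 7)}

{(20, 7)}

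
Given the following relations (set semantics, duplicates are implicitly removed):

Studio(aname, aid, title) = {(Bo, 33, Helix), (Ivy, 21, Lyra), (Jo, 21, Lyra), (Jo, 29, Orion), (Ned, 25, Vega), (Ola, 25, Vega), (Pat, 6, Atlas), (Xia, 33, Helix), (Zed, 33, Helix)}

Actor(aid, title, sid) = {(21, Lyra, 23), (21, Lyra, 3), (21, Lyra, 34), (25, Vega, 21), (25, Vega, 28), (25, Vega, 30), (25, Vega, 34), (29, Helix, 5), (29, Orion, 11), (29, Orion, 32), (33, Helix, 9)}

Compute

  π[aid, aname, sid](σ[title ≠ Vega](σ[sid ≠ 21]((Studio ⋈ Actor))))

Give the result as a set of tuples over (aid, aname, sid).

{(21, Ivy, 23), (21, Ivy, 3), (21, Ivy, 34), (21, Jo, 23), (21, Jo, 3), (21, Jo, 34), (29, Jo, 11), (29, Jo, 32), (33, Bo, 9), (33, Xia, 9), (33, Zed, 9)}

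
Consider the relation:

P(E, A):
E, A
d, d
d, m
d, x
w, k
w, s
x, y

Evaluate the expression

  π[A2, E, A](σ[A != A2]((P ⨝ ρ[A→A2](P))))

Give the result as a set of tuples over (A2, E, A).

{(d, d, m), (d, d, x), (k, w, s), (m, d, d), (m, d, x), (s, w, k), (x, d, d), (x, d, m)}

ρ[A→A2]: schema becomes (E, A2); tuples unchanged.
P ⋈ ρ[A→A2](P) (natural join on E): {(d, d, d), (d, d, m), (d, d, x), (d, m, d), (d, m, m), (d, m, x), (d, x, d), (d, x, m), (d, x, x), (w, k, k), (w, k, s), (w, s, k), (w, s, s), (x, y, y)}
Filtering on A != A2 leaves {(d, d, m), (d, d, x), (d, m, d), (d, m, x), (d, x, d), (d, x, m), (w, k, s), (w, s, k)}.
π[A2, E, A]: project onto (A2, E, A) → {(d, d, m), (d, d, x), (k, w, s), (m, d, d), (m, d, x), (s, w, k), (x, d, d), (x, d, m)}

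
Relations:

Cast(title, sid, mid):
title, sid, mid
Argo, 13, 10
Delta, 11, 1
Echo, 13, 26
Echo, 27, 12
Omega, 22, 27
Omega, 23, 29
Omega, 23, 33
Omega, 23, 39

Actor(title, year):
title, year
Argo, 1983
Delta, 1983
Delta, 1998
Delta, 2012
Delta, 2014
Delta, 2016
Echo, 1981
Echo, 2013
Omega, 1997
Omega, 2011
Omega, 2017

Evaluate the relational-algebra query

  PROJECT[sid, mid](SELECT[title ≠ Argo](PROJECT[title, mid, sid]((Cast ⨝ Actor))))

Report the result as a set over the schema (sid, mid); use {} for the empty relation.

{(11, 1), (13, 26), (22, 27), (23, 29), (23, 33), (23, 39), (27, 12)}

Cast ⋈ Actor (natural join on title): {(Argo, 13, 10, 1983), (Delta, 11, 1, 1983), (Delta, 11, 1, 1998), (Delta, 11, 1, 2012), (Delta, 11, 1, 2014), (Delta, 11, 1, 2016), (Echo, 13, 26, 1981), (Echo, 13, 26, 2013), (Echo, 27, 12, 1981), (Echo, 27, 12, 2013), (Omega, 22, 27, 1997), (Omega, 22, 27, 2011), (Omega, 22, 27, 2017), (Omega, 23, 29, 1997), (Omega, 23, 29, 2011), (Omega, 23, 29, 2017), (Omega, 23, 33, 1997), (Omega, 23, 33, 2011), (Omega, 23, 33, 2017), (Omega, 23, 39, 1997), (Omega, 23, 39, 2011), (Omega, 23, 39, 2017)}
π_{title, mid, sid} gives {(Argo, 10, 13), (Delta, 1, 11), (Echo, 12, 27), (Echo, 26, 13), (Omega, 27, 22), (Omega, 29, 23), (Omega, 33, 23), (Omega, 39, 23)} (14 duplicate(s) eliminated).
σ[title ≠ Argo]: keep tuples satisfying title ≠ Argo → {(Delta, 1, 11), (Echo, 12, 27), (Echo, 26, 13), (Omega, 27, 22), (Omega, 29, 23), (Omega, 33, 23), (Omega, 39, 23)}
π_{sid, mid} gives {(11, 1), (13, 26), (22, 27), (23, 29), (23, 33), (23, 39), (27, 12)}.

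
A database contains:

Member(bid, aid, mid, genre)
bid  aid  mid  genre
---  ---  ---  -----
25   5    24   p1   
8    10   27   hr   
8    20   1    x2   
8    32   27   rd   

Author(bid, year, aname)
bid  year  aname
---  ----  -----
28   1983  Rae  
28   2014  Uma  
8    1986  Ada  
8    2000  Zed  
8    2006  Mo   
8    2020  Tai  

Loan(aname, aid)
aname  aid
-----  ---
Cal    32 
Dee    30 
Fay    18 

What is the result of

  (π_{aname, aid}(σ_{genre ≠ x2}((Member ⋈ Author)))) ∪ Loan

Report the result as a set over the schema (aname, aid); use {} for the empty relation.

{(Ada, 10), (Ada, 32), (Cal, 32), (Dee, 30), (Fay, 18), (Mo, 10), (Mo, 32), (Tai, 10), (Tai, 32), (Zed, 10), (Zed, 32)}

Member ⋈ Author (natural join on bid): {(8, 10, 27, hr, 1986, Ada), (8, 10, 27, hr, 2000, Zed), (8, 10, 27, hr, 2006, Mo), (8, 10, 27, hr, 2020, Tai), (8, 20, 1, x2, 1986, Ada), (8, 20, 1, x2, 2000, Zed), (8, 20, 1, x2, 2006, Mo), (8, 20, 1, x2, 2020, Tai), (8, 32, 27, rd, 1986, Ada), (8, 32, 27, rd, 2000, Zed), (8, 32, 27, rd, 2006, Mo), (8, 32, 27, rd, 2020, Tai)}
Selection genre ≠ x2: {(8, 10, 27, hr, 1986, Ada), (8, 10, 27, hr, 2000, Zed), (8, 10, 27, hr, 2006, Mo), (8, 10, 27, hr, 2020, Tai), (8, 32, 27, rd, 1986, Ada), (8, 32, 27, rd, 2000, Zed), (8, 32, 27, rd, 2006, Mo), (8, 32, 27, rd, 2020, Tai)}
π_{aname, aid} gives {(Ada, 10), (Ada, 32), (Mo, 10), (Mo, 32), (Tai, 10), (Tai, 32), (Zed, 10), (Zed, 32)}.
Taking the union: {(Ada, 10), (Ada, 32), (Cal, 32), (Dee, 30), (Fay, 18), (Mo, 10), (Mo, 32), (Tai, 10), (Tai, 32), (Zed, 10), (Zed, 32)}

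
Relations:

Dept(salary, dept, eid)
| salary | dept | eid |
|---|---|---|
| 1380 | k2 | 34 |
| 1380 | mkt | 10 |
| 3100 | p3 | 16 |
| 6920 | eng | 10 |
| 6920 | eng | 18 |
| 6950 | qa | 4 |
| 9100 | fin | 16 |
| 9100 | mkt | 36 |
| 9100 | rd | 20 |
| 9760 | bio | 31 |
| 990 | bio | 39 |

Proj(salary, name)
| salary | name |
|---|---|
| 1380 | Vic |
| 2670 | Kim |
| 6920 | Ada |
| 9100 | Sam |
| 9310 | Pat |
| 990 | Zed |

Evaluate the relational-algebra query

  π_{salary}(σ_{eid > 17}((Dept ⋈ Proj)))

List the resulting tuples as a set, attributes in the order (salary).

{1380, 6920, 9100, 990}

Natural join on salary: {(1380, k2, 34, Vic), (1380, mkt, 10, Vic), (6920, eng, 10, Ada), (6920, eng, 18, Ada), (9100, fin, 16, Sam), (9100, mkt, 36, Sam), (9100, rd, 20, Sam), (990, bio, 39, Zed)}
Filtering on eid > 17 leaves {(1380, k2, 34, Vic), (6920, eng, 18, Ada), (9100, mkt, 36, Sam), (9100, rd, 20, Sam), (990, bio, 39, Zed)}.
π[salary]: project onto (salary) (1 duplicate(s) eliminated) → {1380, 6920, 9100, 990}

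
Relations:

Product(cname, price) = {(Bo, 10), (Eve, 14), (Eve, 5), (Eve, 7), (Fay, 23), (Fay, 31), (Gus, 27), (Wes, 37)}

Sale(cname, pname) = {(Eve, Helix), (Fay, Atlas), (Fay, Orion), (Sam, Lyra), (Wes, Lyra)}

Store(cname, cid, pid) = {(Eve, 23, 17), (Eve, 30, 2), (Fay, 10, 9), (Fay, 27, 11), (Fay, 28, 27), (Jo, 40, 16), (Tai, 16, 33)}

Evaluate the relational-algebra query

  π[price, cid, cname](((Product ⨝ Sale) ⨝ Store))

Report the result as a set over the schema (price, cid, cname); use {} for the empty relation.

{(14, 23, Eve), (14, 30, Eve), (23, 10, Fay), (23, 27, Fay), (23, 28, Fay), (31, 10, Fay), (31, 27, Fay), (31, 28, Fay), (5, 23, Eve), (5, 30, Eve), (7, 23, Eve), (7, 30, Eve)}

Product ⋈ Sale (natural join on cname): {(Eve, 14, Helix), (Eve, 5, Helix), (Eve, 7, Helix), (Fay, 23, Atlas), (Fay, 23, Orion), (Fay, 31, Atlas), (Fay, 31, Orion), (Wes, 37, Lyra)}
(Product ⨝ Sale) ⋈ Store (natural join on cname): {(Eve, 14, Helix, 23, 17), (Eve, 14, Helix, 30, 2), (Eve, 5, Helix, 23, 17), (Eve, 5, Helix, 30, 2), (Eve, 7, Helix, 23, 17), (Eve, 7, Helix, 30, 2), (Fay, 23, Atlas, 10, 9), (Fay, 23, Atlas, 27, 11), (Fay, 23, Atlas, 28, 27), (Fay, 23, Orion, 10, 9), (Fay, 23, Orion, 27, 11), (Fay, 23, Orion, 28, 27), (Fay, 31, Atlas, 10, 9), (Fay, 31, Atlas, 27, 11), (Fay, 31, Atlas, 28, 27), (Fay, 31, Orion, 10, 9), (Fay, 31, Orion, 27, 11), (Fay, 31, Orion, 28, 27)}
π[price, cid, cname]: project onto (price, cid, cname) (6 duplicate(s) eliminated) → {(14, 23, Eve), (14, 30, Eve), (23, 10, Fay), (23, 27, Fay), (23, 28, Fay), (31, 10, Fay), (31, 27, Fay), (31, 28, Fay), (5, 23, Eve), (5, 30, Eve), (7, 23, Eve), (7, 30, Eve)}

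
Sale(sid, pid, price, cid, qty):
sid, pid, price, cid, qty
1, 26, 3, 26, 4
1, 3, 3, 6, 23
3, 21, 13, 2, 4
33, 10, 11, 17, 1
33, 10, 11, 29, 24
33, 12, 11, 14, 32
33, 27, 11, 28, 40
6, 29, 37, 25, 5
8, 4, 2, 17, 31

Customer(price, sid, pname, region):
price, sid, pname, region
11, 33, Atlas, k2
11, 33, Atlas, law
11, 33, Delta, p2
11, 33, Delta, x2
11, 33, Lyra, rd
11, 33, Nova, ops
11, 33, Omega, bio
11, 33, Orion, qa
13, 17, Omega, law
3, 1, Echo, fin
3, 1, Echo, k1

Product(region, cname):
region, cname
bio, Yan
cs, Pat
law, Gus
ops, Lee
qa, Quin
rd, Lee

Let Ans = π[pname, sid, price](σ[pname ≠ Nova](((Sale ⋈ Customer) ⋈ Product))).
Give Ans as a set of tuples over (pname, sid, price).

Natural join on sid, price: {(1, 26, 3, 26, 4, Echo, fin), (1, 26, 3, 26, 4, Echo, k1), (1, 3, 3, 6, 23, Echo, fin), (1, 3, 3, 6, 23, Echo, k1), (33, 10, 11, 17, 1, Atlas, k2), (33, 10, 11, 17, 1, Atlas, law), (33, 10, 11, 17, 1, Delta, p2), (33, 10, 11, 17, 1, Delta, x2), (33, 10, 11, 17, 1, Lyra, rd), (33, 10, 11, 17, 1, Nova, ops), (33, 10, 11, 17, 1, Omega, bio), (33, 10, 11, 17, 1, Orion, qa), (33, 10, 11, 29, 24, Atlas, k2), (33, 10, 11, 29, 24, Atlas, law), (33, 10, 11, 29, 24, Delta, p2), (33, 10, 11, 29, 24, Delta, x2), (33, 10, 11, 29, 24, Lyra, rd), (33, 10, 11, 29, 24, Nova, ops), (33, 10, 11, 29, 24, Omega, bio), (33, 10, 11, 29, 24, Orion, qa), (33, 12, 11, 14, 32, Atlas, k2), (33, 12, 11, 14, 32, Atlas, law), (33, 12, 11, 14, 32, Delta, p2), (33, 12, 11, 14, 32, Delta, x2), (33, 12, 11, 14, 32, Lyra, rd), (33, 12, 11, 14, 32, Nova, ops), (33, 12, 11, 14, 32, Omega, bio), (33, 12, 11, 14, 32, Orion, qa), (33, 27, 11, 28, 40, Atlas, k2), (33, 27, 11, 28, 40, Atlas, law), (33, 27, 11, 28, 40, Delta, p2), (33, 27, 11, 28, 40, Delta, x2), (33, 27, 11, 28, 40, Lyra, rd), (33, 27, 11, 28, 40, Nova, ops), (33, 27, 11, 28, 40, Omega, bio), (33, 27, 11, 28, 40, Orion, qa)}
Natural join on region: {(33, 10, 11, 17, 1, Atlas, law, Gus), (33, 10, 11, 17, 1, Lyra, rd, Lee), (33, 10, 11, 17, 1, Nova, ops, Lee), (33, 10, 11, 17, 1, Omega, bio, Yan), (33, 10, 11, 17, 1, Orion, qa, Quin), (33, 10, 11, 29, 24, Atlas, law, Gus), (33, 10, 11, 29, 24, Lyra, rd, Lee), (33, 10, 11, 29, 24, Nova, ops, Lee), (33, 10, 11, 29, 24, Omega, bio, Yan), (33, 10, 11, 29, 24, Orion, qa, Quin), (33, 12, 11, 14, 32, Atlas, law, Gus), (33, 12, 11, 14, 32, Lyra, rd, Lee), (33, 12, 11, 14, 32, Nova, ops, Lee), (33, 12, 11, 14, 32, Omega, bio, Yan), (33, 12, 11, 14, 32, Orion, qa, Quin), (33, 27, 11, 28, 40, Atlas, law, Gus), (33, 27, 11, 28, 40, Lyra, rd, Lee), (33, 27, 11, 28, 40, Nova, ops, Lee), (33, 27, 11, 28, 40, Omega, bio, Yan), (33, 27, 11, 28, 40, Orion, qa, Quin)}
Selection pname ≠ Nova: {(33, 10, 11, 17, 1, Atlas, law, Gus), (33, 10, 11, 17, 1, Lyra, rd, Lee), (33, 10, 11, 17, 1, Omega, bio, Yan), (33, 10, 11, 17, 1, Orion, qa, Quin), (33, 10, 11, 29, 24, Atlas, law, Gus), (33, 10, 11, 29, 24, Lyra, rd, Lee), (33, 10, 11, 29, 24, Omega, bio, Yan), (33, 10, 11, 29, 24, Orion, qa, Quin), (33, 12, 11, 14, 32, Atlas, law, Gus), (33, 12, 11, 14, 32, Lyra, rd, Lee), (33, 12, 11, 14, 32, Omega, bio, Yan), (33, 12, 11, 14, 32, Orion, qa, Quin), (33, 27, 11, 28, 40, Atlas, law, Gus), (33, 27, 11, 28, 40, Lyra, rd, Lee), (33, 27, 11, 28, 40, Omega, bio, Yan), (33, 27, 11, 28, 40, Orion, qa, Quin)}
Projecting to pname, sid, price (12 duplicate(s) eliminated): {(Atlas, 33, 11), (Lyra, 33, 11), (Omega, 33, 11), (Orion, 33, 11)}

{(Atlas, 33, 11), (Lyra, 33, 11), (Omega, 33, 11), (Orion, 33, 11)}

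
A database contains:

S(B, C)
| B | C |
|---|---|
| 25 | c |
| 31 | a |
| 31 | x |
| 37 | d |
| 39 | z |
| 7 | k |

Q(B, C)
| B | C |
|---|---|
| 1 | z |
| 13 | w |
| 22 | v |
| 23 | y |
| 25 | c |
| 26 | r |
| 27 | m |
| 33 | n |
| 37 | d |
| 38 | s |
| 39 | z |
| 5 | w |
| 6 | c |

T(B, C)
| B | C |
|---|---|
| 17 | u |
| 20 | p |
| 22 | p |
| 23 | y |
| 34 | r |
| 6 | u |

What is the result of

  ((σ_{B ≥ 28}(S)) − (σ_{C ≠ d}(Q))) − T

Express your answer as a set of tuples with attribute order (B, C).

{(31, a), (31, x), (37, d)}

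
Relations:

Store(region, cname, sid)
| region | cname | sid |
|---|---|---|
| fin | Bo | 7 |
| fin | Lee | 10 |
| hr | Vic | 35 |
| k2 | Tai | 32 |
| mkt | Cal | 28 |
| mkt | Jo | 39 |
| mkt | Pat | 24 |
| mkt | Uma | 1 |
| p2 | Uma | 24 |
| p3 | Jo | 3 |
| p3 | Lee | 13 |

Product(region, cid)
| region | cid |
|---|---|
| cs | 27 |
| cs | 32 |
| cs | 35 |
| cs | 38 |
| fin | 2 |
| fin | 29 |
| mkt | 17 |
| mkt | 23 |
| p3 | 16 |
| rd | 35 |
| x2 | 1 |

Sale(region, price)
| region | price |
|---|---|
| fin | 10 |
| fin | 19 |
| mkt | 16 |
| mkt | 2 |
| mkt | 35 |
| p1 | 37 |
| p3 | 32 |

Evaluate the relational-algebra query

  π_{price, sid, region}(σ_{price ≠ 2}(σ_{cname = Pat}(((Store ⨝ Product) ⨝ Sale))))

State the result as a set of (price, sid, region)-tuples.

Joining Store and Product on region yields {(fin, Bo, 7, 2), (fin, Bo, 7, 29), (fin, Lee, 10, 2), (fin, Lee, 10, 29), (mkt, Cal, 28, 17), (mkt, Cal, 28, 23), (mkt, Jo, 39, 17), (mkt, Jo, 39, 23), (mkt, Pat, 24, 17), (mkt, Pat, 24, 23), (mkt, Uma, 1, 17), (mkt, Uma, 1, 23), (p3, Jo, 3, 16), (p3, Lee, 13, 16)}.
Joining (Store ⨝ Product) and Sale on region yields {(fin, Bo, 7, 2, 10), (fin, Bo, 7, 2, 19), (fin, Bo, 7, 29, 10), (fin, Bo, 7, 29, 19), (fin, Lee, 10, 2, 10), (fin, Lee, 10, 2, 19), (fin, Lee, 10, 29, 10), (fin, Lee, 10, 29, 19), (mkt, Cal, 28, 17, 16), (mkt, Cal, 28, 17, 2), (mkt, Cal, 28, 17, 35), (mkt, Cal, 28, 23, 16), (mkt, Cal, 28, 23, 2), (mkt, Cal, 28, 23, 35), (mkt, Jo, 39, 17, 16), (mkt, Jo, 39, 17, 2), (mkt, Jo, 39, 17, 35), (mkt, Jo, 39, 23, 16), (mkt, Jo, 39, 23, 2), (mkt, Jo, 39, 23, 35), (mkt, Pat, 24, 17, 16), (mkt, Pat, 24, 17, 2), (mkt, Pat, 24, 17, 35), (mkt, Pat, 24, 23, 16), (mkt, Pat, 24, 23, 2), (mkt, Pat, 24, 23, 35), (mkt, Uma, 1, 17, 16), (mkt, Uma, 1, 17, 2), (mkt, Uma, 1, 17, 35), (mkt, Uma, 1, 23, 16), (mkt, Uma, 1, 23, 2), (mkt, Uma, 1, 23, 35), (p3, Jo, 3, 16, 32), (p3, Lee, 13, 16, 32)}.
Apply σ_{cname = Pat}; surviving tuples: {(mkt, Pat, 24, 17, 16), (mkt, Pat, 24, 17, 2), (mkt, Pat, 24, 17, 35), (mkt, Pat, 24, 23, 16), (mkt, Pat, 24, 23, 2), (mkt, Pat, 24, 23, 35)}
Apply σ_{price ≠ 2}; surviving tuples: {(mkt, Pat, 24, 17, 16), (mkt, Pat, 24, 17, 35), (mkt, Pat, 24, 23, 16), (mkt, Pat, 24, 23, 35)}
Projecting to price, sid, region (2 duplicate(s) eliminated): {(16, 24, mkt), (35, 24, mkt)}

{(16, 24, mkt), (35, 24, mkt)}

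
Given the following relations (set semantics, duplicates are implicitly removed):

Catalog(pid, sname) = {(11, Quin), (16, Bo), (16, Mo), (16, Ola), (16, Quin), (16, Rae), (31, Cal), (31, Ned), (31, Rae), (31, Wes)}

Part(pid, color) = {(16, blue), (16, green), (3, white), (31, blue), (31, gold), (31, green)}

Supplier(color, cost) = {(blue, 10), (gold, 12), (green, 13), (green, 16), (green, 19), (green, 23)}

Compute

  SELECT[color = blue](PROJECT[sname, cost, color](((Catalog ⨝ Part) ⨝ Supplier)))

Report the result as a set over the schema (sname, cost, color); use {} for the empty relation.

Natural join on pid: {(16, Bo, blue), (16, Bo, green), (16, Mo, blue), (16, Mo, green), (16, Ola, blue), (16, Ola, green), (16, Quin, blue), (16, Quin, green), (16, Rae, blue), (16, Rae, green), (31, Cal, blue), (31, Cal, gold), (31, Cal, green), (31, Ned, blue), (31, Ned, gold), (31, Ned, green), (31, Rae, blue), (31, Rae, gold), (31, Rae, green), (31, Wes, blue), (31, Wes, gold), (31, Wes, green)}
Natural join on color: {(16, Bo, blue, 10), (16, Bo, green, 13), (16, Bo, green, 16), (16, Bo, green, 19), (16, Bo, green, 23), (16, Mo, blue, 10), (16, Mo, green, 13), (16, Mo, green, 16), (16, Mo, green, 19), (16, Mo, green, 23), (16, Ola, blue, 10), (16, Ola, green, 13), (16, Ola, green, 16), (16, Ola, green, 19), (16, Ola, green, 23), (16, Quin, blue, 10), (16, Quin, green, 13), (16, Quin, green, 16), (16, Quin, green, 19), (16, Quin, green, 23), (16, Rae, blue, 10), (16, Rae, green, 13), (16, Rae, green, 16), (16, Rae, green, 19), (16, Rae, green, 23), (31, Cal, blue, 10), (31, Cal, gold, 12), (31, Cal, green, 13), (31, Cal, green, 16), (31, Cal, green, 19), (31, Cal, green, 23), (31, Ned, blue, 10), (31, Ned, gold, 12), (31, Ned, green, 13), (31, Ned, green, 16), (31, Ned, green, 19), (31, Ned, green, 23), (31, Rae, blue, 10), (31, Rae, gold, 12), (31, Rae, green, 13), (31, Rae, green, 16), (31, Rae, green, 19), (31, Rae, green, 23), (31, Wes, blue, 10), (31, Wes, gold, 12), (31, Wes, green, 13), (31, Wes, green, 16), (31, Wes, green, 19), (31, Wes, green, 23)}
π_{sname, cost, color} gives {(Bo, 10, blue), (Bo, 13, green), (Bo, 16, green), (Bo, 19, green), (Bo, 23, green), (Cal, 10, blue), (Cal, 12, gold), (Cal, 13, green), (Cal, 16, green), (Cal, 19, green), (Cal, 23, green), (Mo, 10, blue), (Mo, 13, green), (Mo, 16, green), (Mo, 19, green), (Mo, 23, green), (Ned, 10, blue), (Ned, 12, gold), (Ned, 13, green), (Ned, 16, green), (Ned, 19, green), (Ned, 23, green), (Ola, 10, blue), (Ola, 13, green), (Ola, 16, green), (Ola, 19, green), (Ola, 23, green), (Quin, 10, blue), (Quin, 13, green), (Quin, 16, green), (Quin, 19, green), (Quin, 23, green), (Rae, 10, blue), (Rae, 12, gold), (Rae, 13, green), (Rae, 16, green), (Rae, 19, green), (Rae, 23, green), (Wes, 10, blue), (Wes, 12, gold), (Wes, 13, green), (Wes, 16, green), (Wes, 19, green), (Wes, 23, green)} (5 duplicate(s) eliminated).
Selection color = blue: {(Bo, 10, blue), (Cal, 10, blue), (Mo, 10, blue), (Ned, 10, blue), (Ola, 10, blue), (Quin, 10, blue), (Rae, 10, blue), (Wes, 10, blue)}

{(Bo, 10, blue), (Cal, 10, blue), (Mo, 10, blue), (Ned, 10, blue), (Ola, 10, blue), (Quin, 10, blue), (Rae, 10, blue), (Wes, 10, blue)}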